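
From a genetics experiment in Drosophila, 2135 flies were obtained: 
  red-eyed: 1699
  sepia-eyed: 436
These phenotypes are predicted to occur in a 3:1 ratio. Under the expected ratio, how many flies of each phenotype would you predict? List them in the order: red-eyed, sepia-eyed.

1601.25, 533.75

Expected counts for N = 2135 under a 3:1 ratio (total parts = 4):
  red-eyed: 2135 × 3/4 = 1601.25
  sepia-eyed: 2135 × 1/4 = 533.75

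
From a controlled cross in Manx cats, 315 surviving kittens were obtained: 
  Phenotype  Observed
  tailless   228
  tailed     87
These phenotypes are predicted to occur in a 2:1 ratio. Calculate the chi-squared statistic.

4.629

The 2:1 ratio has 3 parts, so with N = 315 the expected counts are:
  tailless: 315 × 2/3 = 210
  tailed: 315 × 1/3 = 105
χ² = Σ (O − E)² / E
  tailless: (228 − 210)² / 210 = 1.5429
  tailed: (87 − 105)² / 105 = 3.0857
χ² = 1.5429 + 3.0857 = 4.6286 ≈ 4.629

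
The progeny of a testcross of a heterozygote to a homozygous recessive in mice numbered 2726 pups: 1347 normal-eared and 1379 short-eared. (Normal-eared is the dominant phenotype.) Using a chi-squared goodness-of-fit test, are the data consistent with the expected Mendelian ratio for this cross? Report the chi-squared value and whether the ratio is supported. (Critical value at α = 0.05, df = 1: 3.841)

0.376; consistent

A testcross of a heterozygote (Aa × aa) gives a 1:1 phenotypic ratio.
Under the 1:1 hypothesis (Σ ratio = 2, N = 2726):
  normal-eared: 2726 × 1/2 = 1363
  short-eared: 2726 × 1/2 = 1363
χ² = Σ (O − E)² / E
  normal-eared: (1347 − 1363)² / 1363 = 0.1878
  short-eared: (1379 − 1363)² / 1363 = 0.1878
χ² = 0.1878 + 0.1878 = 0.3756 ≈ 0.376
Degrees of freedom = 2 − 1 = 1; critical value at α = 0.05 is 3.841.
Since 0.376 < 3.841, we fail to reject the null hypothesis — the data are consistent with the 1:1 ratio.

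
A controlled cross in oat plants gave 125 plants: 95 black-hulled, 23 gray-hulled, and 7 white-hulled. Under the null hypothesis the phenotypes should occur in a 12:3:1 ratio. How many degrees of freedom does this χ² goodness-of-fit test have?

A goodness-of-fit test with 3 phenotype classes has df = 3 − 1 = 2.

2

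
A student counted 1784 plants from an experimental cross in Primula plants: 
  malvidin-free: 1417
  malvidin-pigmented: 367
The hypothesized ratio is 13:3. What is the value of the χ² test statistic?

Under the 13:3 hypothesis (Σ ratio = 16, N = 1784):
  malvidin-free: 1784 × 13/16 = 1449.5
  malvidin-pigmented: 1784 × 3/16 = 334.5
χ² = Σ (O − E)² / E
  malvidin-free: (1417 − 1449.5)² / 1449.5 = 0.7287
  malvidin-pigmented: (367 − 334.5)² / 334.5 = 3.1577
χ² = 0.7287 + 3.1577 = 3.8864 ≈ 3.886

3.886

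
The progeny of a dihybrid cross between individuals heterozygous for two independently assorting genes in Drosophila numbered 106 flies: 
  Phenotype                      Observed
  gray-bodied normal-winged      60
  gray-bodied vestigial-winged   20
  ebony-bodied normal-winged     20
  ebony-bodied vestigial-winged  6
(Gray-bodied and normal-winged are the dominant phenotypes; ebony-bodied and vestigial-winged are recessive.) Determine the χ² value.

0.063

A dihybrid F₂ with independent assortment and complete dominance at both loci gives a 9:3:3:1 phenotypic ratio.
The 9:3:3:1 ratio has 16 parts, so with N = 106 the expected counts are:
  gray-bodied normal-winged: 106 × 9/16 = 59.625
  gray-bodied vestigial-winged: 106 × 3/16 = 19.875
  ebony-bodied normal-winged: 106 × 3/16 = 19.875
  ebony-bodied vestigial-winged: 106 × 1/16 = 6.625
χ² = Σ (O − E)² / E
  gray-bodied normal-winged: (60 − 59.625)² / 59.625 = 0.0024
  gray-bodied vestigial-winged: (20 − 19.875)² / 19.875 = 0.0008
  ebony-bodied normal-winged: (20 − 19.875)² / 19.875 = 0.0008
  ebony-bodied vestigial-winged: (6 − 6.625)² / 6.625 = 0.0590
χ² = 0.0024 + 0.0008 + 0.0008 + 0.0590 = 0.063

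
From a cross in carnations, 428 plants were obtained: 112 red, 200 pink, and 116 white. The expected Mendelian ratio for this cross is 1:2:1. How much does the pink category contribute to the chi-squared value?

0.916

Expected counts for N = 428 under a 1:2:1 ratio (total parts = 4):
  red: 428 × 1/4 = 107
  pink: 428 × 2/4 = 214
  white: 428 × 1/4 = 107
Contribution of pink: (200 − 214)² / 214 = 0.9159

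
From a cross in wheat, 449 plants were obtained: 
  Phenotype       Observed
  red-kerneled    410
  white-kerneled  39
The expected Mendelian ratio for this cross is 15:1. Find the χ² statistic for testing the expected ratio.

4.547

Expected counts for N = 449 under a 15:1 ratio (total parts = 16):
  red-kerneled: 449 × 15/16 = 420.9375
  white-kerneled: 449 × 1/16 = 28.0625
χ² = Σ (O − E)² / E
  red-kerneled: (410 − 420.9375)² / 420.9375 = 0.2842
  white-kerneled: (39 − 28.0625)² / 28.0625 = 4.2629
χ² = 0.2842 + 4.2629 = 4.5471 ≈ 4.547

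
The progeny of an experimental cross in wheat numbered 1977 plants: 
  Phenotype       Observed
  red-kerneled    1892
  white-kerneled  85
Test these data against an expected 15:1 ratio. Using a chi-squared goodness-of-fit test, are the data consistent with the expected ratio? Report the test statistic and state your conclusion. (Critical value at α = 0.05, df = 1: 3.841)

The 15:1 ratio has 16 parts, so with N = 1977 the expected counts are:
  red-kerneled: 1977 × 15/16 = 1853.4375
  white-kerneled: 1977 × 1/16 = 123.5625
χ² = Σ (O − E)² / E
  red-kerneled: (1892 − 1853.4375)² / 1853.4375 = 0.8023
  white-kerneled: (85 − 123.5625)² / 123.5625 = 12.0349
χ² = 0.8023 + 12.0349 = 12.8372 ≈ 12.837
Degrees of freedom = 2 − 1 = 1; critical value at α = 0.05 is 3.841.
Since 12.837 > 3.841, we reject the null hypothesis — the data do not fit the 15:1 ratio.

12.837; not consistent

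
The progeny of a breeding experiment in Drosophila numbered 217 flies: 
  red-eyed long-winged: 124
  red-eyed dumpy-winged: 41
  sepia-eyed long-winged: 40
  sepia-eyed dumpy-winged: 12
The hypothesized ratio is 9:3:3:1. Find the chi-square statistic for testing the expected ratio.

Under the 9:3:3:1 hypothesis (Σ ratio = 16, N = 217):
  red-eyed long-winged: 217 × 9/16 = 122.0625
  red-eyed dumpy-winged: 217 × 3/16 = 40.6875
  sepia-eyed long-winged: 217 × 3/16 = 40.6875
  sepia-eyed dumpy-winged: 217 × 1/16 = 13.5625
χ² = Σ (O − E)² / E
  red-eyed long-winged: (124 − 122.0625)² / 122.0625 = 0.0308
  red-eyed dumpy-winged: (41 − 40.6875)² / 40.6875 = 0.0024
  sepia-eyed long-winged: (40 − 40.6875)² / 40.6875 = 0.0116
  sepia-eyed dumpy-winged: (12 − 13.5625)² / 13.5625 = 0.1800
χ² = 0.0308 + 0.0024 + 0.0116 + 0.1800 = 0.2248 ≈ 0.225

0.225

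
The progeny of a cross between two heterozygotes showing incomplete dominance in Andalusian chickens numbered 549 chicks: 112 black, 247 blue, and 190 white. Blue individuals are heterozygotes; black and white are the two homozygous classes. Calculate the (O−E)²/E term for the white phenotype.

With incomplete dominance, a heterozygote × heterozygote cross gives a 1:2:1 phenotypic ratio.
Under the 1:2:1 hypothesis (Σ ratio = 4, N = 549):
  black: 549 × 1/4 = 137.25
  blue: 549 × 2/4 = 274.5
  white: 549 × 1/4 = 137.25
Contribution of white: (190 − 137.25)² / 137.25 = 20.2737

20.274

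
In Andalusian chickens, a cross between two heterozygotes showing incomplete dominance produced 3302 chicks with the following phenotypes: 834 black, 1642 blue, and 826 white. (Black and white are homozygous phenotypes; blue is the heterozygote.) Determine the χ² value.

With incomplete dominance, a heterozygote × heterozygote cross gives a 1:2:1 phenotypic ratio.
Under the 1:2:1 hypothesis (Σ ratio = 4, N = 3302):
  black: 3302 × 1/4 = 825.5
  blue: 3302 × 2/4 = 1651
  white: 3302 × 1/4 = 825.5
χ² = Σ (O − E)² / E
  black: (834 − 825.5)² / 825.5 = 0.0875
  blue: (1642 − 1651)² / 1651 = 0.0491
  white: (826 − 825.5)² / 825.5 = 0.0003
χ² = 0.0875 + 0.0491 + 0.0003 = 0.1369 ≈ 0.137

0.137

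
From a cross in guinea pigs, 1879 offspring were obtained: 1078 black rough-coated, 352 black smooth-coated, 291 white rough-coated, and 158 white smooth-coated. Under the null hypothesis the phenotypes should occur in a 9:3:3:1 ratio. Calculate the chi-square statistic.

Total ratio parts = 16. Expected numbers out of 1879:
  black rough-coated: 1879 × 9/16 = 1056.9375
  black smooth-coated: 1879 × 3/16 = 352.3125
  white rough-coated: 1879 × 3/16 = 352.3125
  white smooth-coated: 1879 × 1/16 = 117.4375
χ² = Σ (O − E)² / E
  black rough-coated: (1078 − 1056.9375)² / 1056.9375 = 0.4197
  black smooth-coated: (352 − 352.3125)² / 352.3125 = 0.0003
  white rough-coated: (291 − 352.3125)² / 352.3125 = 10.6701
  white smooth-coated: (158 − 117.4375)² / 117.4375 = 14.0101
χ² = 0.4197 + 0.0003 + 10.6701 + 14.0101 = 25.1002 ≈ 25.100

25.100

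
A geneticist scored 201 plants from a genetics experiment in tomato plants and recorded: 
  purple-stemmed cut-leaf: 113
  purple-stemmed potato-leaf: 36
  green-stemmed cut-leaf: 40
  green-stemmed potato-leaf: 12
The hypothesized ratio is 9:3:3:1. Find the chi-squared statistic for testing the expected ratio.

0.243

Total ratio parts = 16. Expected numbers out of 201:
  purple-stemmed cut-leaf: 201 × 9/16 = 113.0625
  purple-stemmed potato-leaf: 201 × 3/16 = 37.6875
  green-stemmed cut-leaf: 201 × 3/16 = 37.6875
  green-stemmed potato-leaf: 201 × 1/16 = 12.5625
χ² = Σ (O − E)² / E
  purple-stemmed cut-leaf: (113 − 113.0625)² / 113.0625 = 0.0000
  purple-stemmed potato-leaf: (36 − 37.6875)² / 37.6875 = 0.0756
  green-stemmed cut-leaf: (40 − 37.6875)² / 37.6875 = 0.1419
  green-stemmed potato-leaf: (12 − 12.5625)² / 12.5625 = 0.0252
χ² = 0.0000 + 0.0756 + 0.1419 + 0.0252 = 0.2427 ≈ 0.243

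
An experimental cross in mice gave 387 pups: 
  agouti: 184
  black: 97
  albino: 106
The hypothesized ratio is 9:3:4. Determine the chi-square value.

14.328

Expected counts for N = 387 under a 9:3:4 ratio (total parts = 16):
  agouti: 387 × 9/16 = 217.6875
  black: 387 × 3/16 = 72.5625
  albino: 387 × 4/16 = 96.75
χ² = Σ (O − E)² / E
  agouti: (184 − 217.6875)² / 217.6875 = 5.2132
  black: (97 − 72.5625)² / 72.5625 = 8.2300
  albino: (106 − 96.75)² / 96.75 = 0.8844
χ² = 5.2132 + 8.2300 + 0.8844 = 14.3276 ≈ 14.328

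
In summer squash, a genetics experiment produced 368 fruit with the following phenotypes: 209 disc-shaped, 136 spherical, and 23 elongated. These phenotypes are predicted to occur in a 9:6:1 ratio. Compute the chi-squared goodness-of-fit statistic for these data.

0.048

Total ratio parts = 16. Expected numbers out of 368:
  disc-shaped: 368 × 9/16 = 207
  spherical: 368 × 6/16 = 138
  elongated: 368 × 1/16 = 23
χ² = Σ (O − E)² / E
  disc-shaped: (209 − 207)² / 207 = 0.0193
  spherical: (136 − 138)² / 138 = 0.0290
  elongated: (23 − 23)² / 23 = 0.0000
χ² = 0.0193 + 0.0290 + 0.0000 = 0.0483 ≈ 0.048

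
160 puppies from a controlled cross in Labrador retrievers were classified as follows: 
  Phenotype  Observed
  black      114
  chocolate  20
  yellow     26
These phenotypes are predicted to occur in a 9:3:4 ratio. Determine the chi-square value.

Expected counts for N = 160 under a 9:3:4 ratio (total parts = 16):
  black: 160 × 9/16 = 90
  chocolate: 160 × 3/16 = 30
  yellow: 160 × 4/16 = 40
χ² = Σ (O − E)² / E
  black: (114 − 90)² / 90 = 6.4000
  chocolate: (20 − 30)² / 30 = 3.3333
  yellow: (26 − 40)² / 40 = 4.9000
χ² = 6.4000 + 3.3333 + 4.9000 = 14.6333 ≈ 14.633

14.633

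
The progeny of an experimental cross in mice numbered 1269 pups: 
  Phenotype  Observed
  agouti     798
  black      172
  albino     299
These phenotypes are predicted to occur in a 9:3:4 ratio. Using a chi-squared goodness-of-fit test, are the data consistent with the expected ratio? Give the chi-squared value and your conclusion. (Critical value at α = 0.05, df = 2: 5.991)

Under the 9:3:4 hypothesis (Σ ratio = 16, N = 1269):
  agouti: 1269 × 9/16 = 713.8125
  black: 1269 × 3/16 = 237.9375
  albino: 1269 × 4/16 = 317.25
χ² = Σ (O − E)² / E
  agouti: (798 − 713.8125)² / 713.8125 = 9.9291
  black: (172 − 237.9375)² / 237.9375 = 18.2727
  albino: (299 − 317.25)² / 317.25 = 1.0498
χ² = 9.9291 + 18.2727 + 1.0498 = 29.2516 ≈ 29.252
Degrees of freedom = 3 − 1 = 2; critical value at α = 0.05 is 5.991.
Since 29.252 > 5.991, we reject the null hypothesis — the data do not fit the 9:3:4 ratio.

29.252; not consistent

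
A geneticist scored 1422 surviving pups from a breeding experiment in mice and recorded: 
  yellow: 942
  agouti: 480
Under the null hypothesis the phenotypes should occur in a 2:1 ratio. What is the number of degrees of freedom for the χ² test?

A goodness-of-fit test with 2 phenotype classes has df = 2 − 1 = 1.

1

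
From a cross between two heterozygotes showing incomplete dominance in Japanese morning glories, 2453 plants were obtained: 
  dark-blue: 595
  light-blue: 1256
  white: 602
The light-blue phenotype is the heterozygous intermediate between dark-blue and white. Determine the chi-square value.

With incomplete dominance, a heterozygote × heterozygote cross gives a 1:2:1 phenotypic ratio.
Expected counts for N = 2453 under a 1:2:1 ratio (total parts = 4):
  dark-blue: 2453 × 1/4 = 613.25
  light-blue: 2453 × 2/4 = 1226.5
  white: 2453 × 1/4 = 613.25
χ² = Σ (O − E)² / E
  dark-blue: (595 − 613.25)² / 613.25 = 0.5431
  light-blue: (1256 − 1226.5)² / 1226.5 = 0.7095
  white: (602 − 613.25)² / 613.25 = 0.2064
χ² = 0.5431 + 0.7095 + 0.2064 = 1.459

1.459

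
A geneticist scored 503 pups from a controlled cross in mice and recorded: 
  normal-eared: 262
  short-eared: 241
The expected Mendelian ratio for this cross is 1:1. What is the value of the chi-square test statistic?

Expected counts for N = 503 under a 1:1 ratio (total parts = 2):
  normal-eared: 503 × 1/2 = 251.5
  short-eared: 503 × 1/2 = 251.5
χ² = Σ (O − E)² / E
  normal-eared: (262 − 251.5)² / 251.5 = 0.4384
  short-eared: (241 − 251.5)² / 251.5 = 0.4384
χ² = 0.4384 + 0.4384 = 0.8768 ≈ 0.877

0.877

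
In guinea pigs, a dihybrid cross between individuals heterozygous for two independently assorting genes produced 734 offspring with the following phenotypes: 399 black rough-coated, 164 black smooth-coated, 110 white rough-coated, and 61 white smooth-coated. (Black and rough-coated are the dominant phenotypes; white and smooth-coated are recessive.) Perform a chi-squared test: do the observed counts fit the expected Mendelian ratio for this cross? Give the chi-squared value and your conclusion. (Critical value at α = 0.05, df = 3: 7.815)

A dihybrid F₂ with independent assortment and complete dominance at both loci gives a 9:3:3:1 phenotypic ratio.
Total ratio parts = 16. Expected numbers out of 734:
  black rough-coated: 734 × 9/16 = 412.875
  black smooth-coated: 734 × 3/16 = 137.625
  white rough-coated: 734 × 3/16 = 137.625
  white smooth-coated: 734 × 1/16 = 45.875
χ² = Σ (O − E)² / E
  black rough-coated: (399 − 412.875)² / 412.875 = 0.4663
  black smooth-coated: (164 − 137.625)² / 137.625 = 5.0546
  white rough-coated: (110 − 137.625)² / 137.625 = 5.5451
  white smooth-coated: (61 − 45.875)² / 45.875 = 4.9867
χ² = 0.4663 + 5.0546 + 5.5451 + 4.9867 = 16.0527 ≈ 16.053
Degrees of freedom = 4 − 1 = 3; critical value at α = 0.05 is 7.815.
Since 16.053 > 7.815, we reject the null hypothesis — the data do not fit the 9:3:3:1 ratio.

16.053; not consistent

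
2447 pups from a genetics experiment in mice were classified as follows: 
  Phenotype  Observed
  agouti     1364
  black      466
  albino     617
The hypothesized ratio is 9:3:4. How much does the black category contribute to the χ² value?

0.113

The 9:3:4 ratio has 16 parts, so with N = 2447 the expected counts are:
  agouti: 2447 × 9/16 = 1376.4375
  black: 2447 × 3/16 = 458.8125
  albino: 2447 × 4/16 = 611.75
Contribution of black: (466 − 458.8125)² / 458.8125 = 0.1126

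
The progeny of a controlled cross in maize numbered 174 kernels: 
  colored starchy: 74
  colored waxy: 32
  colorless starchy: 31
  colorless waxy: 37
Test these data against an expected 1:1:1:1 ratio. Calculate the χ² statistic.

28.989

Total ratio parts = 4. Expected numbers out of 174:
  colored starchy: 174 × 1/4 = 43.5
  colored waxy: 174 × 1/4 = 43.5
  colorless starchy: 174 × 1/4 = 43.5
  colorless waxy: 174 × 1/4 = 43.5
χ² = Σ (O − E)² / E
  colored starchy: (74 − 43.5)² / 43.5 = 21.3851
  colored waxy: (32 − 43.5)² / 43.5 = 3.0402
  colorless starchy: (31 − 43.5)² / 43.5 = 3.5920
  colorless waxy: (37 − 43.5)² / 43.5 = 0.9713
χ² = 21.3851 + 3.0402 + 3.5920 + 0.9713 = 28.9886 ≈ 28.989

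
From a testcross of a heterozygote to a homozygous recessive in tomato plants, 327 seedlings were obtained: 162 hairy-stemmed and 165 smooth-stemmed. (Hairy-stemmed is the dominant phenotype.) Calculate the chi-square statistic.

A testcross of a heterozygote (Aa × aa) gives a 1:1 phenotypic ratio.
Total ratio parts = 2. Expected numbers out of 327:
  hairy-stemmed: 327 × 1/2 = 163.5
  smooth-stemmed: 327 × 1/2 = 163.5
χ² = Σ (O − E)² / E
  hairy-stemmed: (162 − 163.5)² / 163.5 = 0.0138
  smooth-stemmed: (165 − 163.5)² / 163.5 = 0.0138
χ² = 0.0138 + 0.0138 = 0.0276 ≈ 0.028

0.028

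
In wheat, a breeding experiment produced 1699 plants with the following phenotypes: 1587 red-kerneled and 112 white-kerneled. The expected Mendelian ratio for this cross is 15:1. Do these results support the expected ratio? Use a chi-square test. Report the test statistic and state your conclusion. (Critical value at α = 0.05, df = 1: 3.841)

0.339; consistent

Expected counts for N = 1699 under a 15:1 ratio (total parts = 16):
  red-kerneled: 1699 × 15/16 = 1592.8125
  white-kerneled: 1699 × 1/16 = 106.1875
χ² = Σ (O − E)² / E
  red-kerneled: (1587 − 1592.8125)² / 1592.8125 = 0.0212
  white-kerneled: (112 − 106.1875)² / 106.1875 = 0.3182
χ² = 0.0212 + 0.3182 = 0.3394 ≈ 0.339
Degrees of freedom = 2 − 1 = 1; critical value at α = 0.05 is 3.841.
Since 0.339 < 3.841, we fail to reject the null hypothesis — the data are consistent with the 15:1 ratio.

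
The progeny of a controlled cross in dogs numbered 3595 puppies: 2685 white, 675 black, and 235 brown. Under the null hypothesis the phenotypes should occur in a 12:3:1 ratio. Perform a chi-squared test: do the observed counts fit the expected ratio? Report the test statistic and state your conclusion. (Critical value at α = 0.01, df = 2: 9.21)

0.522; consistent

The 12:3:1 ratio has 16 parts, so with N = 3595 the expected counts are:
  white: 3595 × 12/16 = 2696.25
  black: 3595 × 3/16 = 674.0625
  brown: 3595 × 1/16 = 224.6875
χ² = Σ (O − E)² / E
  white: (2685 − 2696.25)² / 2696.25 = 0.0469
  black: (675 − 674.0625)² / 674.0625 = 0.0013
  brown: (235 − 224.6875)² / 224.6875 = 0.4733
χ² = 0.0469 + 0.0013 + 0.4733 = 0.5215 ≈ 0.522
Degrees of freedom = 3 − 1 = 2; critical value at α = 0.01 is 9.21.
Since 0.522 < 9.21, we fail to reject the null hypothesis — the data are consistent with the 12:3:1 ratio.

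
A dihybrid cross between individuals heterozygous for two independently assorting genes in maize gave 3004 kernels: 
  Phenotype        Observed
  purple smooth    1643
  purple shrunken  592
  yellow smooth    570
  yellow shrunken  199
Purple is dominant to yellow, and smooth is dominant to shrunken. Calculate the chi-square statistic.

3.516

A dihybrid F₂ with independent assortment and complete dominance at both loci gives a 9:3:3:1 phenotypic ratio.
The 9:3:3:1 ratio has 16 parts, so with N = 3004 the expected counts are:
  purple smooth: 3004 × 9/16 = 1689.75
  purple shrunken: 3004 × 3/16 = 563.25
  yellow smooth: 3004 × 3/16 = 563.25
  yellow shrunken: 3004 × 1/16 = 187.75
χ² = Σ (O − E)² / E
  purple smooth: (1643 − 1689.75)² / 1689.75 = 1.2934
  purple shrunken: (592 − 563.25)² / 563.25 = 1.4675
  yellow smooth: (570 − 563.25)² / 563.25 = 0.0809
  yellow shrunken: (199 − 187.75)² / 187.75 = 0.6741
χ² = 1.2934 + 1.4675 + 0.0809 + 0.6741 = 3.5159 ≈ 3.516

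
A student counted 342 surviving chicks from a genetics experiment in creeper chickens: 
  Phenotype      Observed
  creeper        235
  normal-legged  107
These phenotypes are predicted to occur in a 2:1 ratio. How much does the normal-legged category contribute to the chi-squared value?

0.430

Expected counts for N = 342 under a 2:1 ratio (total parts = 3):
  creeper: 342 × 2/3 = 228
  normal-legged: 342 × 1/3 = 114
Contribution of normal-legged: (107 − 114)² / 114 = 0.4298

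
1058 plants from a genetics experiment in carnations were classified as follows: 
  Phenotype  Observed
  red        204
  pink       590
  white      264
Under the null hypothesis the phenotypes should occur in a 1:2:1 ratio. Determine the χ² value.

20.873

The 1:2:1 ratio has 4 parts, so with N = 1058 the expected counts are:
  red: 1058 × 1/4 = 264.5
  pink: 1058 × 2/4 = 529
  white: 1058 × 1/4 = 264.5
χ² = Σ (O − E)² / E
  red: (204 − 264.5)² / 264.5 = 13.8384
  pink: (590 − 529)² / 529 = 7.0340
  white: (264 − 264.5)² / 264.5 = 0.0009
χ² = 13.8384 + 7.0340 + 0.0009 = 20.8733 ≈ 20.873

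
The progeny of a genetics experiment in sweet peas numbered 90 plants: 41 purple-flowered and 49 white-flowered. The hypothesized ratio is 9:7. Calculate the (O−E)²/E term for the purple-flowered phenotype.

The 9:7 ratio has 16 parts, so with N = 90 the expected counts are:
  purple-flowered: 90 × 9/16 = 50.625
  white-flowered: 90 × 7/16 = 39.375
Contribution of purple-flowered: (41 − 50.625)² / 50.625 = 1.8299

1.830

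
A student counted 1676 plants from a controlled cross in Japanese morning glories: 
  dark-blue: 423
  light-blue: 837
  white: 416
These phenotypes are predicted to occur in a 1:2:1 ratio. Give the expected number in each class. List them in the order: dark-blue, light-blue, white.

Total ratio parts = 4. Expected numbers out of 1676:
  dark-blue: 1676 × 1/4 = 419
  light-blue: 1676 × 2/4 = 838
  white: 1676 × 1/4 = 419

419, 838, 419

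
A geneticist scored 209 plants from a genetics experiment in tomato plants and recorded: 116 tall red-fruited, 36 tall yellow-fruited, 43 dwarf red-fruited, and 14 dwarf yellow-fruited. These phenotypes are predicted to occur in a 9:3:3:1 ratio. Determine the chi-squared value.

Total ratio parts = 16. Expected numbers out of 209:
  tall red-fruited: 209 × 9/16 = 117.5625
  tall yellow-fruited: 209 × 3/16 = 39.1875
  dwarf red-fruited: 209 × 3/16 = 39.1875
  dwarf yellow-fruited: 209 × 1/16 = 13.0625
χ² = Σ (O − E)² / E
  tall red-fruited: (116 − 117.5625)² / 117.5625 = 0.0208
  tall yellow-fruited: (36 − 39.1875)² / 39.1875 = 0.2593
  dwarf red-fruited: (43 − 39.1875)² / 39.1875 = 0.3709
  dwarf yellow-fruited: (14 − 13.0625)² / 13.0625 = 0.0673
χ² = 0.0208 + 0.2593 + 0.3709 + 0.0673 = 0.7183 ≈ 0.718

0.718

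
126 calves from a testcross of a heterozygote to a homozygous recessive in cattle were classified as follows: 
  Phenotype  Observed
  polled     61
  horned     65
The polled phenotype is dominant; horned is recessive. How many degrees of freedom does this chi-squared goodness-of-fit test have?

1

A testcross of a heterozygote (Aa × aa) gives a 1:1 phenotypic ratio.
A goodness-of-fit test with 2 phenotype classes has df = 2 − 1 = 1.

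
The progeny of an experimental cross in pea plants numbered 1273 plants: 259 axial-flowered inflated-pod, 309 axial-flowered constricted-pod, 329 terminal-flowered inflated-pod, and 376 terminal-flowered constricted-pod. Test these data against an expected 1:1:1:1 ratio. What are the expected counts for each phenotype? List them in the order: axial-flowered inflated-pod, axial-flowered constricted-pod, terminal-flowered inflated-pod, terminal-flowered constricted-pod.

318.25, 318.25, 318.25, 318.25

Expected counts for N = 1273 under a 1:1:1:1 ratio (total parts = 4):
  axial-flowered inflated-pod: 1273 × 1/4 = 318.25
  axial-flowered constricted-pod: 1273 × 1/4 = 318.25
  terminal-flowered inflated-pod: 1273 × 1/4 = 318.25
  terminal-flowered constricted-pod: 1273 × 1/4 = 318.25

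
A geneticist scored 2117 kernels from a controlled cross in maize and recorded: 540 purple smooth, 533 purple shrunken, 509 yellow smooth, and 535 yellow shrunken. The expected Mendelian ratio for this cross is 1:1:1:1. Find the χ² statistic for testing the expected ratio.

The 1:1:1:1 ratio has 4 parts, so with N = 2117 the expected counts are:
  purple smooth: 2117 × 1/4 = 529.25
  purple shrunken: 2117 × 1/4 = 529.25
  yellow smooth: 2117 × 1/4 = 529.25
  yellow shrunken: 2117 × 1/4 = 529.25
χ² = Σ (O − E)² / E
  purple smooth: (540 − 529.25)² / 529.25 = 0.2184
  purple shrunken: (533 − 529.25)² / 529.25 = 0.0266
  yellow smooth: (509 − 529.25)² / 529.25 = 0.7748
  yellow shrunken: (535 − 529.25)² / 529.25 = 0.0625
χ² = 0.2184 + 0.0266 + 0.7748 + 0.0625 = 1.0823 ≈ 1.082

1.082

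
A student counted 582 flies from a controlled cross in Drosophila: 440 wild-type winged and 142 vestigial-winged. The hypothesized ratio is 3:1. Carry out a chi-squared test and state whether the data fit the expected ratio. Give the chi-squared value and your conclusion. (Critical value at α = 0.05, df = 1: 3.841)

0.112; consistent

Expected counts for N = 582 under a 3:1 ratio (total parts = 4):
  wild-type winged: 582 × 3/4 = 436.5
  vestigial-winged: 582 × 1/4 = 145.5
χ² = Σ (O − E)² / E
  wild-type winged: (440 − 436.5)² / 436.5 = 0.0281
  vestigial-winged: (142 − 145.5)² / 145.5 = 0.0842
χ² = 0.0281 + 0.0842 = 0.1123 ≈ 0.112
Degrees of freedom = 2 − 1 = 1; critical value at α = 0.05 is 3.841.
Since 0.112 < 3.841, we fail to reject the null hypothesis — the data are consistent with the 3:1 ratio.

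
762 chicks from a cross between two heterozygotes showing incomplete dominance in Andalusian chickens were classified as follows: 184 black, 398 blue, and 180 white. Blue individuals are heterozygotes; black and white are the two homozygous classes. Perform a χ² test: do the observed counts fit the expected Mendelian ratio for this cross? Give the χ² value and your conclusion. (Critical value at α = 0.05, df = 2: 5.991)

1.559; consistent

With incomplete dominance, a heterozygote × heterozygote cross gives a 1:2:1 phenotypic ratio.
The 1:2:1 ratio has 4 parts, so with N = 762 the expected counts are:
  black: 762 × 1/4 = 190.5
  blue: 762 × 2/4 = 381
  white: 762 × 1/4 = 190.5
χ² = Σ (O − E)² / E
  black: (184 − 190.5)² / 190.5 = 0.2218
  blue: (398 − 381)² / 381 = 0.7585
  white: (180 − 190.5)² / 190.5 = 0.5787
χ² = 0.2218 + 0.7585 + 0.5787 = 1.559
Degrees of freedom = 3 − 1 = 2; critical value at α = 0.05 is 5.991.
Since 1.559 < 5.991, we fail to reject the null hypothesis — the data are consistent with the 1:2:1 ratio.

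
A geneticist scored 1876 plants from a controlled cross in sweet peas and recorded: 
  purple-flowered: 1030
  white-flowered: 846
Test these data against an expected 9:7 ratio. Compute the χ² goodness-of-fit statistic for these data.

1.381

The 9:7 ratio has 16 parts, so with N = 1876 the expected counts are:
  purple-flowered: 1876 × 9/16 = 1055.25
  white-flowered: 1876 × 7/16 = 820.75
χ² = Σ (O − E)² / E
  purple-flowered: (1030 − 1055.25)² / 1055.25 = 0.6042
  white-flowered: (846 − 820.75)² / 820.75 = 0.7768
χ² = 0.6042 + 0.7768 = 1.381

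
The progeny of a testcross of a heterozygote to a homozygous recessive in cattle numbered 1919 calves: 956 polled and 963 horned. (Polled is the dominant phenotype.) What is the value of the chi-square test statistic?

0.026

A testcross of a heterozygote (Aa × aa) gives a 1:1 phenotypic ratio.
Expected counts for N = 1919 under a 1:1 ratio (total parts = 2):
  polled: 1919 × 1/2 = 959.5
  horned: 1919 × 1/2 = 959.5
χ² = Σ (O − E)² / E
  polled: (956 − 959.5)² / 959.5 = 0.0128
  horned: (963 − 959.5)² / 959.5 = 0.0128
χ² = 0.0128 + 0.0128 = 0.0256 ≈ 0.026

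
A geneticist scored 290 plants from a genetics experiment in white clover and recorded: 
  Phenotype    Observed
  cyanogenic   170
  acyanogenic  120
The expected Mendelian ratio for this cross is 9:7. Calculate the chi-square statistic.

Total ratio parts = 16. Expected numbers out of 290:
  cyanogenic: 290 × 9/16 = 163.125
  acyanogenic: 290 × 7/16 = 126.875
χ² = Σ (O − E)² / E
  cyanogenic: (170 − 163.125)² / 163.125 = 0.2898
  acyanogenic: (120 − 126.875)² / 126.875 = 0.3725
χ² = 0.2898 + 0.3725 = 0.6623 ≈ 0.662

0.662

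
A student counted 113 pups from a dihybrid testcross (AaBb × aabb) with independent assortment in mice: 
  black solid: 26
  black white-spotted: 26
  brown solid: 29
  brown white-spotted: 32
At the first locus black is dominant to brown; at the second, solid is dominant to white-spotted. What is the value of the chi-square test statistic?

0.876

A dihybrid testcross with independent assortment gives a 1:1:1:1 ratio.
Total ratio parts = 4. Expected numbers out of 113:
  black solid: 113 × 1/4 = 28.25
  black white-spotted: 113 × 1/4 = 28.25
  brown solid: 113 × 1/4 = 28.25
  brown white-spotted: 113 × 1/4 = 28.25
χ² = Σ (O − E)² / E
  black solid: (26 − 28.25)² / 28.25 = 0.1792
  black white-spotted: (26 − 28.25)² / 28.25 = 0.1792
  brown solid: (29 − 28.25)² / 28.25 = 0.0199
  brown white-spotted: (32 − 28.25)² / 28.25 = 0.4978
χ² = 0.1792 + 0.1792 + 0.0199 + 0.4978 = 0.8761 ≈ 0.876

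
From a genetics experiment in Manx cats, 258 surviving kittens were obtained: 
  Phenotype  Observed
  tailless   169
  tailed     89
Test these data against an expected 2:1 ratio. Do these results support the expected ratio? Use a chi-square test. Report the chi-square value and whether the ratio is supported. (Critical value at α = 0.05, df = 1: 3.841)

0.157; consistent

Total ratio parts = 3. Expected numbers out of 258:
  tailless: 258 × 2/3 = 172
  tailed: 258 × 1/3 = 86
χ² = Σ (O − E)² / E
  tailless: (169 − 172)² / 172 = 0.0523
  tailed: (89 − 86)² / 86 = 0.1047
χ² = 0.0523 + 0.1047 = 0.157
Degrees of freedom = 2 − 1 = 1; critical value at α = 0.05 is 3.841.
Since 0.157 < 3.841, we fail to reject the null hypothesis — the data are consistent with the 2:1 ratio.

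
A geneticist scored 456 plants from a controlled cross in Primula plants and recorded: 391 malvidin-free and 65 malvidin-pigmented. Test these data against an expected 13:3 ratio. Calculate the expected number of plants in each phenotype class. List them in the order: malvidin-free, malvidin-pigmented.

Under the 13:3 hypothesis (Σ ratio = 16, N = 456):
  malvidin-free: 456 × 13/16 = 370.5
  malvidin-pigmented: 456 × 3/16 = 85.5

370.5, 85.5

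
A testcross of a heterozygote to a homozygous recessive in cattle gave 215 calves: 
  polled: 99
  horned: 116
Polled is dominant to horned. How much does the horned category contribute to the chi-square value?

0.672

A testcross of a heterozygote (Aa × aa) gives a 1:1 phenotypic ratio.
The 1:1 ratio has 2 parts, so with N = 215 the expected counts are:
  polled: 215 × 1/2 = 107.5
  horned: 215 × 1/2 = 107.5
Contribution of horned: (116 − 107.5)² / 107.5 = 0.6721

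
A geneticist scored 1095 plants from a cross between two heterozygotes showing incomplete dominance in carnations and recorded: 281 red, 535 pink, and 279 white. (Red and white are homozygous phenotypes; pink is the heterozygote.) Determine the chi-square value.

0.578

With incomplete dominance, a heterozygote × heterozygote cross gives a 1:2:1 phenotypic ratio.
Expected counts for N = 1095 under a 1:2:1 ratio (total parts = 4):
  red: 1095 × 1/4 = 273.75
  pink: 1095 × 2/4 = 547.5
  white: 1095 × 1/4 = 273.75
χ² = Σ (O − E)² / E
  red: (281 − 273.75)² / 273.75 = 0.1920
  pink: (535 − 547.5)² / 547.5 = 0.2854
  white: (279 − 273.75)² / 273.75 = 0.1007
χ² = 0.1920 + 0.2854 + 0.1007 = 0.5781 ≈ 0.578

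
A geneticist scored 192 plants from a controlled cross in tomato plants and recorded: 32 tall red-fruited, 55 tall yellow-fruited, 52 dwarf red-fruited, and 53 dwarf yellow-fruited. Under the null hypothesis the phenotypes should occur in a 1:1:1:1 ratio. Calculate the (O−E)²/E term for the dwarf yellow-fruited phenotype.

The 1:1:1:1 ratio has 4 parts, so with N = 192 the expected counts are:
  tall red-fruited: 192 × 1/4 = 48
  tall yellow-fruited: 192 × 1/4 = 48
  dwarf red-fruited: 192 × 1/4 = 48
  dwarf yellow-fruited: 192 × 1/4 = 48
Contribution of dwarf yellow-fruited: (53 − 48)² / 48 = 0.5208

0.521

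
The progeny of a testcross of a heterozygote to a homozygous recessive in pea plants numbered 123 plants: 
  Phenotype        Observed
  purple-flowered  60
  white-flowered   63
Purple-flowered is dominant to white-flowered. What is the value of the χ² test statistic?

A testcross of a heterozygote (Aa × aa) gives a 1:1 phenotypic ratio.
Total ratio parts = 2. Expected numbers out of 123:
  purple-flowered: 123 × 1/2 = 61.5
  white-flowered: 123 × 1/2 = 61.5
χ² = Σ (O − E)² / E
  purple-flowered: (60 − 61.5)² / 61.5 = 0.0366
  white-flowered: (63 − 61.5)² / 61.5 = 0.0366
χ² = 0.0366 + 0.0366 = 0.0732 ≈ 0.073

0.073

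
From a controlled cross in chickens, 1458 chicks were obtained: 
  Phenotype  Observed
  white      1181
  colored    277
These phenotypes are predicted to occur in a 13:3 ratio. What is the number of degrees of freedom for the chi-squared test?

1

A goodness-of-fit test with 2 phenotype classes has df = 2 − 1 = 1.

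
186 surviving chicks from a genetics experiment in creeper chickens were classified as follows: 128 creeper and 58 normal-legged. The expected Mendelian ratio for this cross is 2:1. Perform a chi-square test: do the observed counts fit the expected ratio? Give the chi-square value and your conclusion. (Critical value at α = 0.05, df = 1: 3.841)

0.387; consistent

The 2:1 ratio has 3 parts, so with N = 186 the expected counts are:
  creeper: 186 × 2/3 = 124
  normal-legged: 186 × 1/3 = 62
χ² = Σ (O − E)² / E
  creeper: (128 − 124)² / 124 = 0.1290
  normal-legged: (58 − 62)² / 62 = 0.2581
χ² = 0.1290 + 0.2581 = 0.3871 ≈ 0.387
Degrees of freedom = 2 − 1 = 1; critical value at α = 0.05 is 3.841.
Since 0.387 < 3.841, we fail to reject the null hypothesis — the data are consistent with the 2:1 ratio.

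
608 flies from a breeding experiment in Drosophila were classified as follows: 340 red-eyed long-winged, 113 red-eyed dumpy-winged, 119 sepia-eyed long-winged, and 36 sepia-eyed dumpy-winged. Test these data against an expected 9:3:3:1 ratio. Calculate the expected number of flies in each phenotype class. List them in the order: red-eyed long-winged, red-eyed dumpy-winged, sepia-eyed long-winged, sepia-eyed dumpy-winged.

The 9:3:3:1 ratio has 16 parts, so with N = 608 the expected counts are:
  red-eyed long-winged: 608 × 9/16 = 342
  red-eyed dumpy-winged: 608 × 3/16 = 114
  sepia-eyed long-winged: 608 × 3/16 = 114
  sepia-eyed dumpy-winged: 608 × 1/16 = 38

342, 114, 114, 38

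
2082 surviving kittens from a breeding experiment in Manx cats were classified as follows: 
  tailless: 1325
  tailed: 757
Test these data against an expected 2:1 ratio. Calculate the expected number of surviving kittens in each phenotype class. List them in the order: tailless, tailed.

The 2:1 ratio has 3 parts, so with N = 2082 the expected counts are:
  tailless: 2082 × 2/3 = 1388
  tailed: 2082 × 1/3 = 694

1388, 694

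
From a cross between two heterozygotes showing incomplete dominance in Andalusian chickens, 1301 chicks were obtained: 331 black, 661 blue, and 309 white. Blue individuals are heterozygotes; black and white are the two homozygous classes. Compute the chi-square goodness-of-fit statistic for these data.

With incomplete dominance, a heterozygote × heterozygote cross gives a 1:2:1 phenotypic ratio.
Expected counts for N = 1301 under a 1:2:1 ratio (total parts = 4):
  black: 1301 × 1/4 = 325.25
  blue: 1301 × 2/4 = 650.5
  white: 1301 × 1/4 = 325.25
χ² = Σ (O − E)² / E
  black: (331 − 325.25)² / 325.25 = 0.1017
  blue: (661 − 650.5)² / 650.5 = 0.1695
  white: (309 − 325.25)² / 325.25 = 0.8119
χ² = 0.1017 + 0.1695 + 0.8119 = 1.0831 ≈ 1.083

1.083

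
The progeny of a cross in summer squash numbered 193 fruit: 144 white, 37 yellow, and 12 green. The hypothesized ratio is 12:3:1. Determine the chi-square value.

0.022

The 12:3:1 ratio has 16 parts, so with N = 193 the expected counts are:
  white: 193 × 12/16 = 144.75
  yellow: 193 × 3/16 = 36.1875
  green: 193 × 1/16 = 12.0625
χ² = Σ (O − E)² / E
  white: (144 − 144.75)² / 144.75 = 0.0039
  yellow: (37 − 36.1875)² / 36.1875 = 0.0182
  green: (12 − 12.0625)² / 12.0625 = 0.0003
χ² = 0.0039 + 0.0182 + 0.0003 = 0.0224 ≈ 0.022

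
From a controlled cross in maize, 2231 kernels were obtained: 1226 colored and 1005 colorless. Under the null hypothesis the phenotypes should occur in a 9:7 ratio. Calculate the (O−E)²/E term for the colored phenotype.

0.667

Under the 9:7 hypothesis (Σ ratio = 16, N = 2231):
  colored: 2231 × 9/16 = 1254.9375
  colorless: 2231 × 7/16 = 976.0625
Contribution of colored: (1226 − 1254.9375)² / 1254.9375 = 0.6673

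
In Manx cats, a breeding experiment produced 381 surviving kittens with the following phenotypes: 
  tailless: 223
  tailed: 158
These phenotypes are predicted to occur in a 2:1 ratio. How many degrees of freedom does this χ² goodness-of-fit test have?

1

A goodness-of-fit test with 2 phenotype classes has df = 2 − 1 = 1.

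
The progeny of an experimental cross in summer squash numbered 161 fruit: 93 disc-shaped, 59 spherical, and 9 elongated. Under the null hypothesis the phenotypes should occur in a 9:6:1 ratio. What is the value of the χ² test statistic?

Total ratio parts = 16. Expected numbers out of 161:
  disc-shaped: 161 × 9/16 = 90.5625
  spherical: 161 × 6/16 = 60.375
  elongated: 161 × 1/16 = 10.0625
χ² = Σ (O − E)² / E
  disc-shaped: (93 − 90.5625)² / 90.5625 = 0.0656
  spherical: (59 − 60.375)² / 60.375 = 0.0313
  elongated: (9 − 10.0625)² / 10.0625 = 0.1122
χ² = 0.0656 + 0.0313 + 0.1122 = 0.2091 ≈ 0.209

0.209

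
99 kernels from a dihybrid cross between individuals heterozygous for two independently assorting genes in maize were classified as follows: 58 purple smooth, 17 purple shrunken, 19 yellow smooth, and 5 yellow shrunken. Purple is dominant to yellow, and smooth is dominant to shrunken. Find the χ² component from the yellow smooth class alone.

0.010

A dihybrid F₂ with independent assortment and complete dominance at both loci gives a 9:3:3:1 phenotypic ratio.
Expected counts for N = 99 under a 9:3:3:1 ratio (total parts = 16):
  purple smooth: 99 × 9/16 = 55.6875
  purple shrunken: 99 × 3/16 = 18.5625
  yellow smooth: 99 × 3/16 = 18.5625
  yellow shrunken: 99 × 1/16 = 6.1875
Contribution of yellow smooth: (19 − 18.5625)² / 18.5625 = 0.0103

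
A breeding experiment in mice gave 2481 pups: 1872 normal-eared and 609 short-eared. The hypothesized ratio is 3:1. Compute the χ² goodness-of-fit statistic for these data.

Under the 3:1 hypothesis (Σ ratio = 4, N = 2481):
  normal-eared: 2481 × 3/4 = 1860.75
  short-eared: 2481 × 1/4 = 620.25
χ² = Σ (O − E)² / E
  normal-eared: (1872 − 1860.75)² / 1860.75 = 0.0680
  short-eared: (609 − 620.25)² / 620.25 = 0.2041
χ² = 0.0680 + 0.2041 = 0.2721 ≈ 0.272

0.272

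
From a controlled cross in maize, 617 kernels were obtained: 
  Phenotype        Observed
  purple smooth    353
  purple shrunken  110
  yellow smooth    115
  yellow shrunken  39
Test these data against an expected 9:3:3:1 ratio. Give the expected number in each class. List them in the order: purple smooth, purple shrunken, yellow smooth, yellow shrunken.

347.0625, 115.6875, 115.6875, 38.5625

Expected counts for N = 617 under a 9:3:3:1 ratio (total parts = 16):
  purple smooth: 617 × 9/16 = 347.0625
  purple shrunken: 617 × 3/16 = 115.6875
  yellow smooth: 617 × 3/16 = 115.6875
  yellow shrunken: 617 × 1/16 = 38.5625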